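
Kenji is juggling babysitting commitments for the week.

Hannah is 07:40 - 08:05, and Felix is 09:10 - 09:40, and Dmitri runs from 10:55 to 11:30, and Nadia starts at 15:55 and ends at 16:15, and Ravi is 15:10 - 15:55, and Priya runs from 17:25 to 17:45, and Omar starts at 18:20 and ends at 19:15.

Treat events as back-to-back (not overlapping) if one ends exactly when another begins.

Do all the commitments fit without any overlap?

Yes

Sorted by start: Hannah, Felix, Dmitri, Ravi, Nadia, Priya, Omar.
Felix starts after Hannah ends, so nothing later overlaps Hannah either.
Dmitri starts after Felix ends, so nothing later overlaps Felix either.
Ravi starts after Dmitri ends, so nothing later overlaps Dmitri either.
Nadia starts exactly when Ravi ends (back-to-back, no overlap), so nothing later overlaps Ravi either.
Priya starts after Nadia ends, so nothing later overlaps Nadia either.
Omar starts after Priya ends.
Every pair is clear; the schedule has no overlaps.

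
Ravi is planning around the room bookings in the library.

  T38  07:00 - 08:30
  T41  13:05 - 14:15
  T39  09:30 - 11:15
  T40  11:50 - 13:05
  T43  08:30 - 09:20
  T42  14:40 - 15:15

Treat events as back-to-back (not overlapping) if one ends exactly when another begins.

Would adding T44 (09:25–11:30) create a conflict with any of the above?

T38: ends 08:30 at or before T44 starts 09:25 → clear.
T43: ends 09:20 at or before T44 starts 09:25 → clear.
T39: starts 09:30 before T44 ends 11:30, and ends 11:15 after T44 starts 09:25 → overlap.
T40: starts 11:50 at or after T44 ends 11:30 → clear.
T41: starts 13:05 at or after T44 ends 11:30 → clear.
T42: starts 14:40 at or after T44 ends 11:30 → clear.
T44 overlaps T39.

Yes — it overlaps T39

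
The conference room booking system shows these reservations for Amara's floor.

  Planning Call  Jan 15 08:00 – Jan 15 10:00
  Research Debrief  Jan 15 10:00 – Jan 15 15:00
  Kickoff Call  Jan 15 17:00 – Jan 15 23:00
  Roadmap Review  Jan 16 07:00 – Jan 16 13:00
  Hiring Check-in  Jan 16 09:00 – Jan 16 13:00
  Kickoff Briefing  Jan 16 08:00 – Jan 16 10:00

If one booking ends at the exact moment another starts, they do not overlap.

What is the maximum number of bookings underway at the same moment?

3

Sort all start/end points and keep a running count:
Jan 15 08:00 start Planning Call → 1
Jan 15 10:00 end Planning Call → 0
Jan 15 10:00 start Research Debrief → 1
Jan 15 15:00 end Research Debrief → 0
Jan 15 17:00 start Kickoff Call → 1
Jan 15 23:00 end Kickoff Call → 0
Jan 16 07:00 start Roadmap Review → 1
Jan 16 08:00 start Kickoff Briefing → 2
Jan 16 09:00 start Hiring Check-in → 3
Jan 16 10:00 end Kickoff Briefing → 2
Jan 16 13:00 end Hiring Check-in → 1
Jan 16 13:00 end Roadmap Review → 0
Peak is 3, at Jan 16 09:00 (Hiring Check-in, Kickoff Briefing, Roadmap Review).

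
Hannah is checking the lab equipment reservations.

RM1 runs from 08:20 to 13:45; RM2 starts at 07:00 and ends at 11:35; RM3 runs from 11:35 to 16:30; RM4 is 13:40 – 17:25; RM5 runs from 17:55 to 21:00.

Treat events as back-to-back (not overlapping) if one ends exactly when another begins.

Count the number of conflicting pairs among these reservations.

4

Sorted by start: RM2, RM1, RM3, RM4, RM5.
RM1 starts before RM2 ends → RM2 and RM1 overlap.
RM3 starts exactly when RM2 ends (back-to-back, no overlap); RM2 is clear from here.
RM3 starts before RM1 ends → RM1 and RM3 overlap.
RM4 starts before RM1 ends → RM1 and RM4 overlap.
RM5 starts after RM1 ends.
RM4 starts before RM3 ends → RM3 and RM4 overlap.
RM5 starts after RM3 ends.
RM5 starts after RM4 ends.
Overlapping pairs: RM1 & RM2, RM1 & RM3, RM1 & RM4, RM3 & RM4 — 4 in total.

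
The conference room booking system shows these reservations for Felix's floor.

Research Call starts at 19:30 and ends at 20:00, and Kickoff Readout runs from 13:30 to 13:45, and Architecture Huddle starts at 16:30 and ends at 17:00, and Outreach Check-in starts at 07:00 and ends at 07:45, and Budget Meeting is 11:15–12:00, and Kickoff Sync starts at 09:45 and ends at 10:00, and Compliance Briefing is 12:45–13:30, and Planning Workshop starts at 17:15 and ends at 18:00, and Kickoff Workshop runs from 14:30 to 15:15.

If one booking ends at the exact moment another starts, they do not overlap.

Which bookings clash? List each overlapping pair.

no conflicts

Check each pair: they overlap iff neither finishes before the other starts.
Sorted by start: Outreach Check-in, Kickoff Sync, Budget Meeting, Compliance Briefing, Kickoff Readout, Kickoff Workshop, Architecture Huddle, Planning Workshop, Research Call.
Kickoff Sync starts after Outreach Check-in ends, so Outreach Check-in has no further overlaps.
Budget Meeting starts after Kickoff Sync ends, so Kickoff Sync has no further overlaps.
Compliance Briefing starts after Budget Meeting ends, so Budget Meeting has no further overlaps.
Kickoff Readout starts exactly when Compliance Briefing ends (back-to-back, no overlap), so Compliance Briefing has no further overlaps.
Kickoff Workshop starts after Kickoff Readout ends, so Kickoff Readout has no further overlaps.
Architecture Huddle starts after Kickoff Workshop ends, so Kickoff Workshop has no further overlaps.
Planning Workshop starts after Architecture Huddle ends, so Architecture Huddle has no further overlaps.
Research Call starts after Planning Workshop ends.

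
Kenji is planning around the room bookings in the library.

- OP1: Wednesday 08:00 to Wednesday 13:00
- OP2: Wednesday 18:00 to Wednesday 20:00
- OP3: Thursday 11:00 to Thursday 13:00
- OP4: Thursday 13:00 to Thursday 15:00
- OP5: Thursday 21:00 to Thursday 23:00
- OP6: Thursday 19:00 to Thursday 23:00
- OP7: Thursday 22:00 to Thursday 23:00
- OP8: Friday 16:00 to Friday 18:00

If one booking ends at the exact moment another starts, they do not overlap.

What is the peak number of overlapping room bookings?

3

Walk through starts and ends in time order (an end at T is processed before a start at T):
Wednesday 08:00 start OP1 → 1
Wednesday 13:00 end OP1 → 0
Wednesday 18:00 start OP2 → 1
Wednesday 20:00 end OP2 → 0
Thursday 11:00 start OP3 → 1
Thursday 13:00 end OP3 → 0
Thursday 13:00 start OP4 → 1
Thursday 15:00 end OP4 → 0
Thursday 19:00 start OP6 → 1
Thursday 21:00 start OP5 → 2
Thursday 22:00 start OP7 → 3
Thursday 23:00 end OP5 → 2
Thursday 23:00 end OP6 → 1
Thursday 23:00 end OP7 → 0
Friday 16:00 start OP8 → 1
Friday 18:00 end OP8 → 0
Peak is 3, at Thursday 22:00 (OP5, OP6, OP7).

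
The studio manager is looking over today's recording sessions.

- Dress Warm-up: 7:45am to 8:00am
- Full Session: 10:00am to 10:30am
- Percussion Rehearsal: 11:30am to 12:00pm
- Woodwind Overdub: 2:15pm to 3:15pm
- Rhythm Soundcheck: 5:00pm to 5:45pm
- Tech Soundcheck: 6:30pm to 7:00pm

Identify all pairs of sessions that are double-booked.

Two intervals overlap when each starts before the other ends.
Sorted by start: Dress Warm-up, Full Session, Percussion Rehearsal, Woodwind Overdub, Rhythm Soundcheck, Tech Soundcheck.
Full Session starts after Dress Warm-up ends — done with Dress Warm-up.
Percussion Rehearsal starts after Full Session ends — done with Full Session.
Woodwind Overdub starts after Percussion Rehearsal ends — done with Percussion Rehearsal.
Rhythm Soundcheck starts after Woodwind Overdub ends — done with Woodwind Overdub.
Tech Soundcheck starts after Rhythm Soundcheck ends.

no overlapping pairs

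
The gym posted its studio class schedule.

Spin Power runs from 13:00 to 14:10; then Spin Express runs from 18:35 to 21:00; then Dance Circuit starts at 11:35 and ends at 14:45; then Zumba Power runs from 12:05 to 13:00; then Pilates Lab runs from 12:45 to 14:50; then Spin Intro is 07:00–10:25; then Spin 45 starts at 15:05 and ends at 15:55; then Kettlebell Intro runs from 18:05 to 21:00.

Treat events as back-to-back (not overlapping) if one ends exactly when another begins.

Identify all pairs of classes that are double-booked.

Dance Circuit & Pilates Lab, Dance Circuit & Spin Power, Dance Circuit & Zumba Power, Kettlebell Intro & Spin Express, Pilates Lab & Spin Power, Pilates Lab & Zumba Power

Sorted by start: Spin Intro, Dance Circuit, Zumba Power, Pilates Lab, Spin Power, Spin 45, Kettlebell Intro, Spin Express.
Dance Circuit starts after Spin Intro ends, so nothing later overlaps Spin Intro either.
Zumba Power starts before Dance Circuit ends → Dance Circuit and Zumba Power overlap.
Pilates Lab starts before Dance Circuit ends → Dance Circuit and Pilates Lab overlap.
Spin Power starts before Dance Circuit ends → Dance Circuit and Spin Power overlap.
Spin 45 starts after Dance Circuit ends, so nothing later overlaps Dance Circuit either.
Pilates Lab starts before Zumba Power ends → Zumba Power and Pilates Lab overlap.
Spin Power starts exactly when Zumba Power ends (back-to-back, no overlap), so nothing later overlaps Zumba Power either.
Spin Power starts before Pilates Lab ends → Pilates Lab and Spin Power overlap.
Spin 45 starts after Pilates Lab ends, so nothing later overlaps Pilates Lab either.
Spin 45 starts after Spin Power ends, so nothing later overlaps Spin Power either.
Kettlebell Intro starts after Spin 45 ends, so nothing later overlaps Spin 45 either.
Spin Express starts before Kettlebell Intro ends → Kettlebell Intro and Spin Express overlap.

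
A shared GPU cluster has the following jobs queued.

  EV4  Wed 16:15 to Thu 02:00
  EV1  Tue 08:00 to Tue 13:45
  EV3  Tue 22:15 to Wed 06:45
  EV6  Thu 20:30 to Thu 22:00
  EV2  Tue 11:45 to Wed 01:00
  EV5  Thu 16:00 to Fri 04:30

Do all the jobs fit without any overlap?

Two intervals overlap when each starts before the other ends.
Sorted by start: EV1, EV2, EV3, EV4, EV5, EV6.
EV2 starts before EV1 ends → EV1 and EV2 overlap.
That's a conflict, so the schedule is not conflict-free.

No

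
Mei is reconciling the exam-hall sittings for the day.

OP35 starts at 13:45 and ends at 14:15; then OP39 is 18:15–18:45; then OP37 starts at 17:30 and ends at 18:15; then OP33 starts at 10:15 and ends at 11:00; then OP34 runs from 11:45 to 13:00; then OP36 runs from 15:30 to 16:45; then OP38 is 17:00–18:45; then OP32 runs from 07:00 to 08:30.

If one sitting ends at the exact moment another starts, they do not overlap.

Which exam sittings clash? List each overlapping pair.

Sorted by start: OP32, OP33, OP34, OP35, OP36, OP38, OP37, OP39.
OP33 starts after OP32 ends, so nothing later overlaps OP32 either.
OP34 starts after OP33 ends, so nothing later overlaps OP33 either.
OP35 starts after OP34 ends, so nothing later overlaps OP34 either.
OP36 starts after OP35 ends, so nothing later overlaps OP35 either.
OP38 starts after OP36 ends, so nothing later overlaps OP36 either.
OP37 starts before OP38 ends → OP38 and OP37 overlap.
OP39 starts before OP38 ends → OP38 and OP39 overlap.
OP39 starts exactly when OP37 ends (back-to-back, no overlap).

OP37 & OP38, OP38 & OP39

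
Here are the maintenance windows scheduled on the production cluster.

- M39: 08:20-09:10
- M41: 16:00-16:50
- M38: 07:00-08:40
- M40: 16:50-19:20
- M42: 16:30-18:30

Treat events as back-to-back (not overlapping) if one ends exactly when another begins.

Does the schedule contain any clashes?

Yes

Two intervals overlap when each starts before the other ends.
Sorted by start: M38, M39, M41, M42, M40.
M39 starts before M38 ends → M38 and M39 overlap.
That's a conflict, so the schedule is not conflict-free.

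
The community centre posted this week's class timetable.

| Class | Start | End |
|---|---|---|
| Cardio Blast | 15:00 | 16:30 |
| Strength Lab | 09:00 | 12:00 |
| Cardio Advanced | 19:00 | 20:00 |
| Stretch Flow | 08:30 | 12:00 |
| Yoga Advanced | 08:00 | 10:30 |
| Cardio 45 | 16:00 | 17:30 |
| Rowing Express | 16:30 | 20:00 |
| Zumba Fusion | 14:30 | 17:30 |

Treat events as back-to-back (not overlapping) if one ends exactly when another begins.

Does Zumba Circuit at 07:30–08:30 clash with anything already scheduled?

Yes — it overlaps Yoga Advanced

Yoga Advanced: starts 08:00 before Zumba Circuit ends 08:30, and ends 10:30 after Zumba Circuit starts 07:30 → overlap.
Stretch Flow: starts 08:30 at or after Zumba Circuit ends 08:30 → clear.
Strength Lab: starts 09:00 at or after Zumba Circuit ends 08:30 → clear.
Zumba Fusion: starts 14:30 at or after Zumba Circuit ends 08:30 → clear.
Cardio Blast: starts 15:00 at or after Zumba Circuit ends 08:30 → clear.
Cardio 45: starts 16:00 at or after Zumba Circuit ends 08:30 → clear.
Rowing Express: starts 16:30 at or after Zumba Circuit ends 08:30 → clear.
Cardio Advanced: starts 19:00 at or after Zumba Circuit ends 08:30 → clear.
Zumba Circuit overlaps Yoga Advanced.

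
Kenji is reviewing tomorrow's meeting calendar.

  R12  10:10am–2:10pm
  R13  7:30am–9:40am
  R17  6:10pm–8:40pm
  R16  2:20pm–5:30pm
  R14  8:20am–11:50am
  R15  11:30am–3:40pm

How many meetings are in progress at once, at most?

3

Sweep the timeline, counting +1 at each start and −1 at each end (ends before starts at a tie):
7:30am start R13 → 1
8:20am start R14 → 2
9:40am end R13 → 1
10:10am start R12 → 2
11:30am start R15 → 3
11:50am end R14 → 2
2:10pm end R12 → 1
2:20pm start R16 → 2
3:40pm end R15 → 1
5:30pm end R16 → 0
6:10pm start R17 → 1
8:40pm end R17 → 0
Peak is 3, at 11:30am (R12, R14, R15).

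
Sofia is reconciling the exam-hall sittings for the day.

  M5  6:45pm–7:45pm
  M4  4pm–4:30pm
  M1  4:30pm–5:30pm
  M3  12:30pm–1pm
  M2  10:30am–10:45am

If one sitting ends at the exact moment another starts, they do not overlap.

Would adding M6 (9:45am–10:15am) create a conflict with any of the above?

No — it doesn't clash with anything

M2: starts 10:30am at or after M6 ends 10:15am → clear.
M3: starts 12:30pm at or after M6 ends 10:15am → clear.
M4: starts 4pm at or after M6 ends 10:15am → clear.
M1: starts 4:30pm at or after M6 ends 10:15am → clear.
M5: starts 6:45pm at or after M6 ends 10:15am → clear.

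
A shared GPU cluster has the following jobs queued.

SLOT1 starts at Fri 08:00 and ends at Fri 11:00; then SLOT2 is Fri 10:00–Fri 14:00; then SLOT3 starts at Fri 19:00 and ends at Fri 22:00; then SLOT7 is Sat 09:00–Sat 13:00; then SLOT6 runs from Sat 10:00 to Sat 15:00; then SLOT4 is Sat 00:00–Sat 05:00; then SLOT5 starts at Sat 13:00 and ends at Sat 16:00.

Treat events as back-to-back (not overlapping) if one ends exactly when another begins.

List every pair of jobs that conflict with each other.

SLOT1 & SLOT2, SLOT5 & SLOT6, SLOT6 & SLOT7

Check each pair: they overlap iff neither finishes before the other starts.
Sorted by start: SLOT1, SLOT2, SLOT3, SLOT4, SLOT7, SLOT6, SLOT5.
SLOT2 starts before SLOT1 ends → SLOT1 and SLOT2 overlap.
SLOT3 starts after SLOT1 ends, so SLOT1 has no further overlaps.
SLOT3 starts after SLOT2 ends, so SLOT2 has no further overlaps.
SLOT4 starts after SLOT3 ends, so SLOT3 has no further overlaps.
SLOT7 starts after SLOT4 ends, so SLOT4 has no further overlaps.
SLOT6 starts before SLOT7 ends → SLOT7 and SLOT6 overlap.
SLOT5 starts exactly when SLOT7 ends (back-to-back, no overlap).
SLOT5 starts before SLOT6 ends → SLOT6 and SLOT5 overlap.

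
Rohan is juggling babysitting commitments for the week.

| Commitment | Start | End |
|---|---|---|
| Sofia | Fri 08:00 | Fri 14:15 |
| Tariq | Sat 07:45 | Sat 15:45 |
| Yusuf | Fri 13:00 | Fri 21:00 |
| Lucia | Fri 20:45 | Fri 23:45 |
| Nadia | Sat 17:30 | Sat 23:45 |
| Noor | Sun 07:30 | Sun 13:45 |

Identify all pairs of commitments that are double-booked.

Check each pair: they overlap iff neither finishes before the other starts.
Sorted by start: Sofia, Yusuf, Lucia, Tariq, Nadia, Noor.
Yusuf starts before Sofia ends → Sofia and Yusuf overlap.
Lucia starts after Sofia ends — done with Sofia.
Lucia starts before Yusuf ends → Yusuf and Lucia overlap.
Tariq starts after Yusuf ends — done with Yusuf.
Tariq starts after Lucia ends — done with Lucia.
Nadia starts after Tariq ends — done with Tariq.
Noor starts after Nadia ends.

Lucia & Yusuf, Sofia & Yusuf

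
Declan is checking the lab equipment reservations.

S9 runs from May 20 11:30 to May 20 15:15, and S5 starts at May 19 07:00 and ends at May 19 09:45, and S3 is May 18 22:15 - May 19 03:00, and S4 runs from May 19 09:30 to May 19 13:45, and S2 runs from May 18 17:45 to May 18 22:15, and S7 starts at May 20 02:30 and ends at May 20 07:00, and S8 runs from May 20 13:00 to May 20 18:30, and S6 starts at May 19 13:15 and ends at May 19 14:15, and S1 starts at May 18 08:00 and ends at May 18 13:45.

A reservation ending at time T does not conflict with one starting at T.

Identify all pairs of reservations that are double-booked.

Sorted by start: S1, S2, S3, S5, S4, S6, S7, S9, S8.
S2 starts after S1 ends, so nothing later overlaps S1 either.
S3 starts exactly when S2 ends (back-to-back, no overlap), so nothing later overlaps S2 either.
S5 starts after S3 ends, so nothing later overlaps S3 either.
S4 starts before S5 ends → S5 and S4 overlap.
S6 starts after S5 ends, so nothing later overlaps S5 either.
S6 starts before S4 ends → S4 and S6 overlap.
S7 starts after S4 ends, so nothing later overlaps S4 either.
S7 starts after S6 ends, so nothing later overlaps S6 either.
S9 starts after S7 ends, so nothing later overlaps S7 either.
S8 starts before S9 ends → S9 and S8 overlap.

S4 & S5, S4 & S6, S8 & S9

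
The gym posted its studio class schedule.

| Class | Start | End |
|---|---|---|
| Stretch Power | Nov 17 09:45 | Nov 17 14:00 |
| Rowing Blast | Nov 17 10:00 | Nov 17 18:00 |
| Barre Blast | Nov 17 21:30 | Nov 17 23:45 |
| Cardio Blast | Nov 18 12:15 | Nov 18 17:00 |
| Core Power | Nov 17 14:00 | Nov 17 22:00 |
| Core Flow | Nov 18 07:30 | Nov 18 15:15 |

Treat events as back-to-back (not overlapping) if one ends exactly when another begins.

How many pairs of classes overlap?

Two intervals overlap when each starts before the other ends.
Sorted by start: Stretch Power, Rowing Blast, Core Power, Barre Blast, Core Flow, Cardio Blast.
Rowing Blast starts before Stretch Power ends → Stretch Power and Rowing Blast overlap.
Core Power starts exactly when Stretch Power ends (back-to-back, no overlap) — done with Stretch Power.
Core Power starts before Rowing Blast ends → Rowing Blast and Core Power overlap.
Barre Blast starts after Rowing Blast ends — done with Rowing Blast.
Barre Blast starts before Core Power ends → Core Power and Barre Blast overlap.
Core Flow starts after Core Power ends — done with Core Power.
Core Flow starts after Barre Blast ends — done with Barre Blast.
Cardio Blast starts before Core Flow ends → Core Flow and Cardio Blast overlap.
Overlapping pairs: Barre Blast & Core Power, Cardio Blast & Core Flow, Core Power & Rowing Blast, Rowing Blast & Stretch Power — 4 in total.

4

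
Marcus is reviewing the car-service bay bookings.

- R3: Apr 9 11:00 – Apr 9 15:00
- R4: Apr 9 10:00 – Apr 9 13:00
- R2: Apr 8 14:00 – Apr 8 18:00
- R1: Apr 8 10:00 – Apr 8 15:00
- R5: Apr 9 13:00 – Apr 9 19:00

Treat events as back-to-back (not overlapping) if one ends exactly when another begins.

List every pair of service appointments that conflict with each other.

R1 & R2, R3 & R4, R3 & R5

Sorted by start: R1, R2, R4, R3, R5.
R2 starts before R1 ends → R1 and R2 overlap.
R4 starts after R1 ends; R1 is clear from here.
R4 starts after R2 ends; R2 is clear from here.
R3 starts before R4 ends → R4 and R3 overlap.
R5 starts exactly when R4 ends (back-to-back, no overlap).
R5 starts before R3 ends → R3 and R5 overlap.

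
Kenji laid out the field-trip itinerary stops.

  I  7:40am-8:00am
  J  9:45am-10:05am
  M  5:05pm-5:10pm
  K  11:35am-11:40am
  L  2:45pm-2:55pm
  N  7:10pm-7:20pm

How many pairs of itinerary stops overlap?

Two intervals overlap when each starts before the other ends.
Sorted by start: I, J, K, L, M, N.
J starts after I ends, so I has no further overlaps.
K starts after J ends, so J has no further overlaps.
L starts after K ends, so K has no further overlaps.
M starts after L ends, so L has no further overlaps.
N starts after M ends.
No pair overlaps.

0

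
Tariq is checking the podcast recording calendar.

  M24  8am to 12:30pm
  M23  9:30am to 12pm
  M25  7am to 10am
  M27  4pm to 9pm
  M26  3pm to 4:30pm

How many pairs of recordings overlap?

Sorted by start: M25, M24, M23, M26, M27.
M24 starts before M25 ends → M25 and M24 overlap.
M23 starts before M25 ends → M25 and M23 overlap.
M26 starts after M25 ends — done with M25.
M23 starts before M24 ends → M24 and M23 overlap.
M26 starts after M24 ends — done with M24.
M26 starts after M23 ends — done with M23.
M27 starts before M26 ends → M26 and M27 overlap.
Overlapping pairs: M23 & M24, M23 & M25, M24 & M25, M26 & M27 — 4 in total.

4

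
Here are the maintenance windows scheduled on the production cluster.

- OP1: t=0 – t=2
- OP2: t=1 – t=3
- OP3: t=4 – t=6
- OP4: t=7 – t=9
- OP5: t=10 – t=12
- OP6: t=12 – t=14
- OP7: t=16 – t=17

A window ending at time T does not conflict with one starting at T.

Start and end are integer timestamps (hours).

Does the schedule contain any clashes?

Yes

Sorted by start: OP1, OP2, OP3, OP4, OP5, OP6, OP7.
OP2 starts before OP1 ends → OP1 and OP2 overlap.
That's a conflict, so the schedule is not conflict-free.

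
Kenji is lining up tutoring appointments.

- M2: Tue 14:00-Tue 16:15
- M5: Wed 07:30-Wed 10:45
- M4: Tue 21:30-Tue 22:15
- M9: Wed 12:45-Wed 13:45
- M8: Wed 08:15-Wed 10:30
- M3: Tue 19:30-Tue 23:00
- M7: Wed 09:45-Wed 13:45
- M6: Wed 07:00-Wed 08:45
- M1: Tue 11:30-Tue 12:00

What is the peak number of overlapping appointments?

3

Walk through starts and ends in time order (an end at T is processed before a start at T):
Tue 11:30 start M1 → 1
Tue 12:00 end M1 → 0
Tue 14:00 start M2 → 1
Tue 16:15 end M2 → 0
Tue 19:30 start M3 → 1
Tue 21:30 start M4 → 2
Tue 22:15 end M4 → 1
Tue 23:00 end M3 → 0
Wed 07:00 start M6 → 1
Wed 07:30 start M5 → 2
Wed 08:15 start M8 → 3
Wed 08:45 end M6 → 2
Wed 09:45 start M7 → 3
Wed 10:30 end M8 → 2
Wed 10:45 end M5 → 1
Wed 12:45 start M9 → 2
Wed 13:45 end M7 → 1
Wed 13:45 end M9 → 0
Peak is 3, at Wed 08:15 (M5, M6, M8).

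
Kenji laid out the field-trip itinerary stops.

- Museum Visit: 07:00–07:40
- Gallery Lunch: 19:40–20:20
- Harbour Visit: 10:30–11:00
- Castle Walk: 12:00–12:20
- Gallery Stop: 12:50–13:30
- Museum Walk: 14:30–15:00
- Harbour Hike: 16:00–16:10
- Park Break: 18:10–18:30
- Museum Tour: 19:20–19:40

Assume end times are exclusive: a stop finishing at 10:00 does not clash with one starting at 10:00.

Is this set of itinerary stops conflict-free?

Sorted by start: Museum Visit, Harbour Visit, Castle Walk, Gallery Stop, Museum Walk, Harbour Hike, Park Break, Museum Tour, Gallery Lunch.
Harbour Visit starts after Museum Visit ends, so Museum Visit has no further overlaps.
Castle Walk starts after Harbour Visit ends, so Harbour Visit has no further overlaps.
Gallery Stop starts after Castle Walk ends, so Castle Walk has no further overlaps.
Museum Walk starts after Gallery Stop ends, so Gallery Stop has no further overlaps.
Harbour Hike starts after Museum Walk ends, so Museum Walk has no further overlaps.
Park Break starts after Harbour Hike ends, so Harbour Hike has no further overlaps.
Museum Tour starts after Park Break ends, so Park Break has no further overlaps.
Gallery Lunch starts exactly when Museum Tour ends (back-to-back, no overlap).
Every pair is clear; the schedule has no overlaps.

Yes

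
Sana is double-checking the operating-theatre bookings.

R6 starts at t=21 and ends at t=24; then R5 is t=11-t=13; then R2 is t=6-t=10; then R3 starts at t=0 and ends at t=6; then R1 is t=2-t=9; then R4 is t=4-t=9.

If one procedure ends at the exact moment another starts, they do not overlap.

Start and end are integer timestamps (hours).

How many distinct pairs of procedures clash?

5

Two intervals overlap when each starts before the other ends.
Sorted by start: R3, R1, R4, R2, R5, R6.
R1 starts before R3 ends → R3 and R1 overlap.
R4 starts before R3 ends → R3 and R4 overlap.
R2 starts exactly when R3 ends (back-to-back, no overlap), so R3 has no further overlaps.
R4 starts before R1 ends → R1 and R4 overlap.
R2 starts before R1 ends → R1 and R2 overlap.
R5 starts after R1 ends, so R1 has no further overlaps.
R2 starts before R4 ends → R4 and R2 overlap.
R5 starts after R4 ends, so R4 has no further overlaps.
R5 starts after R2 ends, so R2 has no further overlaps.
R6 starts after R5 ends.
Overlapping pairs: R1 & R2, R1 & R3, R1 & R4, R2 & R4, R3 & R4 — 5 in total.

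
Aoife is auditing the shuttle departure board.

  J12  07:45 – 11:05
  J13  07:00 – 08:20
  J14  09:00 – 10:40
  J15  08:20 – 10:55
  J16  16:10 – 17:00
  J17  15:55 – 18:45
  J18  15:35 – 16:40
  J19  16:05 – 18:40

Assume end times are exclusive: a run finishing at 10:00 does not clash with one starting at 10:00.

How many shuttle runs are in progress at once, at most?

4

Sweep the timeline, counting +1 at each start and −1 at each end (ends before starts at a tie):
07:00 start J13 → 1
07:45 start J12 → 2
08:20 end J13 → 1
08:20 start J15 → 2
09:00 start J14 → 3
10:40 end J14 → 2
10:55 end J15 → 1
11:05 end J12 → 0
15:35 start J18 → 1
15:55 start J17 → 2
16:05 start J19 → 3
16:10 start J16 → 4
16:40 end J18 → 3
17:00 end J16 → 2
18:40 end J19 → 1
18:45 end J17 → 0
Peak is 4, at 16:10 (J16, J17, J18, J19).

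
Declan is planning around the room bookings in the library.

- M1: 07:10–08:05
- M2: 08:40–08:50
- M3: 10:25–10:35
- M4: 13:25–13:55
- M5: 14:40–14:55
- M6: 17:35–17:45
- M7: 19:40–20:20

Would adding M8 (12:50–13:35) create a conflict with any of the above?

M1: ends 08:05 at or before M8 starts 12:50 → clear.
M2: ends 08:50 at or before M8 starts 12:50 → clear.
M3: ends 10:35 at or before M8 starts 12:50 → clear.
M4: starts 13:25 before M8 ends 13:35, and ends 13:55 after M8 starts 12:50 → overlap.
M5: starts 14:40 at or after M8 ends 13:35 → clear.
M6: starts 17:35 at or after M8 ends 13:35 → clear.
M7: starts 19:40 at or after M8 ends 13:35 → clear.
M8 overlaps M4.

Yes — it overlaps M4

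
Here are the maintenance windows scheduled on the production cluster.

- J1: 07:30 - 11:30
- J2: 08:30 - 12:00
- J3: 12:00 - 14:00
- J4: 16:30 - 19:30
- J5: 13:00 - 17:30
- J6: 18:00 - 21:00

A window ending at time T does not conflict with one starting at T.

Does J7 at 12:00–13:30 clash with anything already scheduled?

J1: ends 11:30 at or before J7 starts 12:00 → clear.
J2: ends 12:00 at or before J7 starts 12:00 → clear.
J3: starts 12:00 before J7 ends 13:30, and ends 14:00 after J7 starts 12:00 → overlap.
J5: starts 13:00 before J7 ends 13:30, and ends 17:30 after J7 starts 12:00 → overlap.
J4: starts 16:30 at or after J7 ends 13:30 → clear.
J6: starts 18:00 at or after J7 ends 13:30 → clear.
J7 overlaps J3, J5.

Yes — it overlaps J3, J5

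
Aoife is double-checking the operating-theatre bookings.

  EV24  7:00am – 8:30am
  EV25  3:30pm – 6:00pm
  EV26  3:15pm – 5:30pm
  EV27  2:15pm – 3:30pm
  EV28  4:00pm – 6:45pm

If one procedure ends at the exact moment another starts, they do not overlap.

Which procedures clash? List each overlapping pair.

Check each pair: they overlap iff neither finishes before the other starts.
Sorted by start: EV24, EV27, EV26, EV25, EV28.
EV27 starts after EV24 ends — done with EV24.
EV26 starts before EV27 ends → EV27 and EV26 overlap.
EV25 starts exactly when EV27 ends (back-to-back, no overlap) — done with EV27.
EV25 starts before EV26 ends → EV26 and EV25 overlap.
EV28 starts before EV26 ends → EV26 and EV28 overlap.
EV28 starts before EV25 ends → EV25 and EV28 overlap.

EV25 & EV26, EV25 & EV28, EV26 & EV27, EV26 & EV28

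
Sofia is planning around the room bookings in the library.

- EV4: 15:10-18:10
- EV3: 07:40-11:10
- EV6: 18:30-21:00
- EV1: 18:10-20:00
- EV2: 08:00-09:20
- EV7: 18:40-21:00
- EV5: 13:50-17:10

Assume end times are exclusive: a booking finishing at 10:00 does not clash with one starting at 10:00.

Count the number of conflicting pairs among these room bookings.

5

Sorted by start: EV3, EV2, EV5, EV4, EV1, EV6, EV7.
EV2 starts before EV3 ends → EV3 and EV2 overlap.
EV5 starts after EV3 ends, so EV3 has no further overlaps.
EV5 starts after EV2 ends, so EV2 has no further overlaps.
EV4 starts before EV5 ends → EV5 and EV4 overlap.
EV1 starts after EV5 ends, so EV5 has no further overlaps.
EV1 starts exactly when EV4 ends (back-to-back, no overlap), so EV4 has no further overlaps.
EV6 starts before EV1 ends → EV1 and EV6 overlap.
EV7 starts before EV1 ends → EV1 and EV7 overlap.
EV7 starts before EV6 ends → EV6 and EV7 overlap.
Overlapping pairs: EV1 & EV6, EV1 & EV7, EV2 & EV3, EV4 & EV5, EV6 & EV7 — 5 in total.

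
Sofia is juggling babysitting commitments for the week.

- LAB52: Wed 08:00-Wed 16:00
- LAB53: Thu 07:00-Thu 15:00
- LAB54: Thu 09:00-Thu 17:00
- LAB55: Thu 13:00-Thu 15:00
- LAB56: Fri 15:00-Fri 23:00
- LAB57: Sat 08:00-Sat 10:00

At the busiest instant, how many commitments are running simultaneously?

Sort all start/end points and keep a running count:
Wed 08:00 start LAB52 → 1
Wed 16:00 end LAB52 → 0
Thu 07:00 start LAB53 → 1
Thu 09:00 start LAB54 → 2
Thu 13:00 start LAB55 → 3
Thu 15:00 end LAB53 → 2
Thu 15:00 end LAB55 → 1
Thu 17:00 end LAB54 → 0
Fri 15:00 start LAB56 → 1
Fri 23:00 end LAB56 → 0
Sat 08:00 start LAB57 → 1
Sat 10:00 end LAB57 → 0
Peak is 3, at Thu 13:00 (LAB53, LAB54, LAB55).

3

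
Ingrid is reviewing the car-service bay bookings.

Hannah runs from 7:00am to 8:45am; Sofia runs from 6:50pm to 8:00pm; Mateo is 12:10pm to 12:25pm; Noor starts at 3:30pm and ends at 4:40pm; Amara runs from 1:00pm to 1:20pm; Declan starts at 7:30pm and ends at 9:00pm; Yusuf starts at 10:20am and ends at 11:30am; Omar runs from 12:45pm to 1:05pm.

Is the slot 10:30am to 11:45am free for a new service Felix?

No — it overlaps Yusuf

Hannah: ends 8:45am at or before Felix starts 10:30am → clear.
Yusuf: starts 10:20am before Felix ends 11:45am, and ends 11:30am after Felix starts 10:30am → overlap.
Mateo: starts 12:10pm at or after Felix ends 11:45am → clear.
Omar: starts 12:45pm at or after Felix ends 11:45am → clear.
Amara: starts 1:00pm at or after Felix ends 11:45am → clear.
Noor: starts 3:30pm at or after Felix ends 11:45am → clear.
Sofia: starts 6:50pm at or after Felix ends 11:45am → clear.
Declan: starts 7:30pm at or after Felix ends 11:45am → clear.
Felix overlaps Yusuf.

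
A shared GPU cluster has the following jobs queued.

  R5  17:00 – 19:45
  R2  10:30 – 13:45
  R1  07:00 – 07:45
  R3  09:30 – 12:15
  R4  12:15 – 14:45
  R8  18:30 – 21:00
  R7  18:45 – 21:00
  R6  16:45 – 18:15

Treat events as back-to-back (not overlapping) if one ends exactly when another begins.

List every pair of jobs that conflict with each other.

R2 & R3, R2 & R4, R5 & R6, R5 & R7, R5 & R8, R7 & R8

Sorted by start: R1, R3, R2, R4, R6, R5, R8, R7.
R3 starts after R1 ends, so R1 has no further overlaps.
R2 starts before R3 ends → R3 and R2 overlap.
R4 starts exactly when R3 ends (back-to-back, no overlap), so R3 has no further overlaps.
R4 starts before R2 ends → R2 and R4 overlap.
R6 starts after R2 ends, so R2 has no further overlaps.
R6 starts after R4 ends, so R4 has no further overlaps.
R5 starts before R6 ends → R6 and R5 overlap.
R8 starts after R6 ends, so R6 has no further overlaps.
R8 starts before R5 ends → R5 and R8 overlap.
R7 starts before R5 ends → R5 and R7 overlap.
R7 starts before R8 ends → R8 and R7 overlap.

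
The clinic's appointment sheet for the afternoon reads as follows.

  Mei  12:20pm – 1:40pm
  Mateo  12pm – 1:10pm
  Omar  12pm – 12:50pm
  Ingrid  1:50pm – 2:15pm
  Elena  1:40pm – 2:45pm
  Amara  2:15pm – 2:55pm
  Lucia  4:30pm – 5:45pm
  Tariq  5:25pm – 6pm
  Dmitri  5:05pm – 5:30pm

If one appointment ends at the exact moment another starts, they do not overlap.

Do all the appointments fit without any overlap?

No

Check each pair: they overlap iff neither finishes before the other starts.
Sorted by start: Mateo, Omar, Mei, Elena, Ingrid, Amara, Lucia, Dmitri, Tariq.
Omar starts before Mateo ends → Mateo and Omar overlap.
That's a conflict, so the schedule is not conflict-free.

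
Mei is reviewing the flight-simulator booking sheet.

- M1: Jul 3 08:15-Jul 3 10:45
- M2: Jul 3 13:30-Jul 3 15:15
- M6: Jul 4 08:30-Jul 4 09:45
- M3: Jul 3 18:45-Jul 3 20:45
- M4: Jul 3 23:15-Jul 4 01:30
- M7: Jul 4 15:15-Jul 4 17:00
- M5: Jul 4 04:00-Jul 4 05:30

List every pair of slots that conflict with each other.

no conflicts

Sorted by start: M1, M2, M3, M4, M5, M6, M7.
M2 starts after M1 ends; M1 is clear from here.
M3 starts after M2 ends; M2 is clear from here.
M4 starts after M3 ends; M3 is clear from here.
M5 starts after M4 ends; M4 is clear from here.
M6 starts after M5 ends; M5 is clear from here.
M7 starts after M6 ends.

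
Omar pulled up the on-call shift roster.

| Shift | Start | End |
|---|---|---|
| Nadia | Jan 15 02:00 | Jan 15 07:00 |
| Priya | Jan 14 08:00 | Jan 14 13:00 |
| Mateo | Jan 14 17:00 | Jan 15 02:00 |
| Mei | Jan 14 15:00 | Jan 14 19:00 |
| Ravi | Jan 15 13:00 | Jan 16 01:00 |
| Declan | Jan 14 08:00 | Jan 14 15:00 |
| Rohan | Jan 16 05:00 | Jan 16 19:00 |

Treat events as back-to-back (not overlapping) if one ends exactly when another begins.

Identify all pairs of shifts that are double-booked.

Sorted by start: Declan, Priya, Mei, Mateo, Nadia, Ravi, Rohan.
Priya starts before Declan ends → Declan and Priya overlap.
Mei starts exactly when Declan ends (back-to-back, no overlap), so nothing later overlaps Declan either.
Mei starts after Priya ends, so nothing later overlaps Priya either.
Mateo starts before Mei ends → Mei and Mateo overlap.
Nadia starts after Mei ends, so nothing later overlaps Mei either.
Nadia starts exactly when Mateo ends (back-to-back, no overlap), so nothing later overlaps Mateo either.
Ravi starts after Nadia ends, so nothing later overlaps Nadia either.
Rohan starts after Ravi ends.

Declan & Priya, Mateo & Mei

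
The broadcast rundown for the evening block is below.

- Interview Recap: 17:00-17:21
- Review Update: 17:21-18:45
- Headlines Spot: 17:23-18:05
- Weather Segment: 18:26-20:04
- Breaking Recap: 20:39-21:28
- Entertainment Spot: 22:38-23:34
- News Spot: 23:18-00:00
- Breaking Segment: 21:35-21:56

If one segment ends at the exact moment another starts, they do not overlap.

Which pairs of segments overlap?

Entertainment Spot & News Spot, Headlines Spot & Review Update, Review Update & Weather Segment

Sorted by start: Interview Recap, Review Update, Headlines Spot, Weather Segment, Breaking Recap, Breaking Segment, Entertainment Spot, News Spot.
Review Update starts exactly when Interview Recap ends (back-to-back, no overlap) — done with Interview Recap.
Headlines Spot starts before Review Update ends → Review Update and Headlines Spot overlap.
Weather Segment starts before Review Update ends → Review Update and Weather Segment overlap.
Breaking Recap starts after Review Update ends — done with Review Update.
Weather Segment starts after Headlines Spot ends — done with Headlines Spot.
Breaking Recap starts after Weather Segment ends — done with Weather Segment.
Breaking Segment starts after Breaking Recap ends — done with Breaking Recap.
Entertainment Spot starts after Breaking Segment ends — done with Breaking Segment.
News Spot starts before Entertainment Spot ends → Entertainment Spot and News Spot overlap.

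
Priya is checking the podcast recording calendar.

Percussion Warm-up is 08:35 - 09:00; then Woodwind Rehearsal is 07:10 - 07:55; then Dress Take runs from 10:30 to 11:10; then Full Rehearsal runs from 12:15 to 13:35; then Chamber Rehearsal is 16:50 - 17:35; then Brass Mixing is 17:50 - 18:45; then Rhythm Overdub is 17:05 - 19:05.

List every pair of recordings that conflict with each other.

Brass Mixing & Rhythm Overdub, Chamber Rehearsal & Rhythm Overdub

Sorted by start: Woodwind Rehearsal, Percussion Warm-up, Dress Take, Full Rehearsal, Chamber Rehearsal, Rhythm Overdub, Brass Mixing.
Percussion Warm-up starts after Woodwind Rehearsal ends, so nothing later overlaps Woodwind Rehearsal either.
Dress Take starts after Percussion Warm-up ends, so nothing later overlaps Percussion Warm-up either.
Full Rehearsal starts after Dress Take ends, so nothing later overlaps Dress Take either.
Chamber Rehearsal starts after Full Rehearsal ends, so nothing later overlaps Full Rehearsal either.
Rhythm Overdub starts before Chamber Rehearsal ends → Chamber Rehearsal and Rhythm Overdub overlap.
Brass Mixing starts after Chamber Rehearsal ends.
Brass Mixing starts before Rhythm Overdub ends → Rhythm Overdub and Brass Mixing overlap.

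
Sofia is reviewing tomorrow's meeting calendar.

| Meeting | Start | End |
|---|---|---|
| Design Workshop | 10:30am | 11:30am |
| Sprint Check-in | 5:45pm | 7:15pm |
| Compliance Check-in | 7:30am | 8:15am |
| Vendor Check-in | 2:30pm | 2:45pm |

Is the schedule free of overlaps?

Sorted by start: Compliance Check-in, Design Workshop, Vendor Check-in, Sprint Check-in.
Design Workshop starts after Compliance Check-in ends, so Compliance Check-in has no further overlaps.
Vendor Check-in starts after Design Workshop ends, so Design Workshop has no further overlaps.
Sprint Check-in starts after Vendor Check-in ends.
Every pair is clear; the schedule has no overlaps.

Yes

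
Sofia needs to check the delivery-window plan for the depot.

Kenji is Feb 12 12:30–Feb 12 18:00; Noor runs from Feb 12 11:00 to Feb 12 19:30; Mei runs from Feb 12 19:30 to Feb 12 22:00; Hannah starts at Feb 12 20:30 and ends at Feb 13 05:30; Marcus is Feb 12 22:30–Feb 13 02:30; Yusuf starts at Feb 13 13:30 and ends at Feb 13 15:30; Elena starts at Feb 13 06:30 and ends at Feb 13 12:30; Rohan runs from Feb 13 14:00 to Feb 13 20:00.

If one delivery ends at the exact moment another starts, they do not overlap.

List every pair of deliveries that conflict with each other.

Hannah & Marcus, Hannah & Mei, Kenji & Noor, Rohan & Yusuf

Sorted by start: Noor, Kenji, Mei, Hannah, Marcus, Elena, Yusuf, Rohan.
Kenji starts before Noor ends → Noor and Kenji overlap.
Mei starts exactly when Noor ends (back-to-back, no overlap), so Noor has no further overlaps.
Mei starts after Kenji ends, so Kenji has no further overlaps.
Hannah starts before Mei ends → Mei and Hannah overlap.
Marcus starts after Mei ends, so Mei has no further overlaps.
Marcus starts before Hannah ends → Hannah and Marcus overlap.
Elena starts after Hannah ends, so Hannah has no further overlaps.
Elena starts after Marcus ends, so Marcus has no further overlaps.
Yusuf starts after Elena ends, so Elena has no further overlaps.
Rohan starts before Yusuf ends → Yusuf and Rohan overlap.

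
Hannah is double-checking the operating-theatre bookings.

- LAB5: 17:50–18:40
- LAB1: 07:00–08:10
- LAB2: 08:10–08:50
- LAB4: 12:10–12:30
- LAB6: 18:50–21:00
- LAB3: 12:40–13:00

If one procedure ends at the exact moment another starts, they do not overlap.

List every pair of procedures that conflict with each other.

no overlapping pairs

Sorted by start: LAB1, LAB2, LAB4, LAB3, LAB5, LAB6.
LAB2 starts exactly when LAB1 ends (back-to-back, no overlap); LAB1 is clear from here.
LAB4 starts after LAB2 ends; LAB2 is clear from here.
LAB3 starts after LAB4 ends; LAB4 is clear from here.
LAB5 starts after LAB3 ends; LAB3 is clear from here.
LAB6 starts after LAB5 ends.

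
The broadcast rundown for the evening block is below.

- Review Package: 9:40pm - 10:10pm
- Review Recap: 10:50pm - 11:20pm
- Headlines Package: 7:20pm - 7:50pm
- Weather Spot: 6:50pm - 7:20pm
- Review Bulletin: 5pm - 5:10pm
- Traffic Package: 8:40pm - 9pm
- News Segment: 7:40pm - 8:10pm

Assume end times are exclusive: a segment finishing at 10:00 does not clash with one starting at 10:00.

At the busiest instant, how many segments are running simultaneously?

Walk through starts and ends in time order (an end at T is processed before a start at T):
5pm start Review Bulletin → 1
5:10pm end Review Bulletin → 0
6:50pm start Weather Spot → 1
7:20pm end Weather Spot → 0
7:20pm start Headlines Package → 1
7:40pm start News Segment → 2
7:50pm end Headlines Package → 1
8:10pm end News Segment → 0
8:40pm start Traffic Package → 1
9pm end Traffic Package → 0
9:40pm start Review Package → 1
10:10pm end Review Package → 0
10:50pm start Review Recap → 1
11:20pm end Review Recap → 0
Peak is 2, at 7:40pm (Headlines Package, News Segment).

2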